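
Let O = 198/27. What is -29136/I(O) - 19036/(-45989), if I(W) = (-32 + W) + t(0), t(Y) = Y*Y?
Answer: 2010607588/1701593 ≈ 1181.6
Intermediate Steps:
O = 22/3 (O = 198*(1/27) = 22/3 ≈ 7.3333)
t(Y) = Y**2
I(W) = -32 + W (I(W) = (-32 + W) + 0**2 = (-32 + W) + 0 = -32 + W)
-29136/I(O) - 19036/(-45989) = -29136/(-32 + 22/3) - 19036/(-45989) = -29136/(-74/3) - 19036*(-1/45989) = -29136*(-3/74) + 19036/45989 = 43704/37 + 19036/45989 = 2010607588/1701593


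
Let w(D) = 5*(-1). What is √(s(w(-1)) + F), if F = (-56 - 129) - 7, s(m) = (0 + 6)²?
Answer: 2*I*√39 ≈ 12.49*I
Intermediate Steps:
w(D) = -5
s(m) = 36 (s(m) = 6² = 36)
F = -192 (F = -185 - 7 = -192)
√(s(w(-1)) + F) = √(36 - 192) = √(-156) = 2*I*√39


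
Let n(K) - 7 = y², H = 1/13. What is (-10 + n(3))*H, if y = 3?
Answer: 6/13 ≈ 0.46154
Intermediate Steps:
H = 1/13 ≈ 0.076923
n(K) = 16 (n(K) = 7 + 3² = 7 + 9 = 16)
(-10 + n(3))*H = (-10 + 16)*(1/13) = 6*(1/13) = 6/13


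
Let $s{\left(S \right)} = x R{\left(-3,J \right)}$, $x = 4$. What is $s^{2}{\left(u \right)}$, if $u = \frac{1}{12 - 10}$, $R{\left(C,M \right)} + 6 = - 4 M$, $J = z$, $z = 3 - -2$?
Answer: $10816$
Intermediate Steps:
$z = 5$ ($z = 3 + 2 = 5$)
$J = 5$
$R{\left(C,M \right)} = -6 - 4 M$
$u = \frac{1}{2} \approx 0.5$
$s{\left(S \right)} = -104$ ($s{\left(S \right)} = 4 \left(-6 - 20\right) = 4 \left(-26\right) = -104$)
$s^{2}{\left(u \right)} = \left(-104\right)^{2} = 10816$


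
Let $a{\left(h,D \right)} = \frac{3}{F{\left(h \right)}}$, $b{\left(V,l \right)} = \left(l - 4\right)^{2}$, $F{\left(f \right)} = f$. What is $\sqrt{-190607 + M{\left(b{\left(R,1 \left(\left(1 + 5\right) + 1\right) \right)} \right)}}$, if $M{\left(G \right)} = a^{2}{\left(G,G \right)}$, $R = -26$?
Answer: $\frac{i \sqrt{1715462}}{3} \approx 436.59 i$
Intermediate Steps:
$b{\left(V,l \right)} = \left(-4 + l\right)^{2}$
$a{\left(h,D \right)} = \frac{3}{h}$
$M{\left(G \right)} = \frac{9}{G^{2}}$ ($M{\left(G \right)} = \left(\frac{3}{G}\right)^{2} = \frac{9}{G^{2}}$)
$\sqrt{-190607 + M{\left(b{\left(R,1 \left(\left(1 + 5\right) + 1\right) \right)} \right)}} = \sqrt{-190607 + \frac{9}{\left(-4 + 1 \left(\left(1 + 5\right) + 1\right)\right)^{4}}} = \sqrt{-190607 + \frac{9}{\left(-4 + 1 \left(6 + 1\right)\right)^{4}}} = \sqrt{-190607 + \frac{9}{\left(-4 + 1 \cdot 7\right)^{4}}} = \sqrt{-190607 + \frac{9}{\left(-4 + 7\right)^{4}}} = \sqrt{-190607 + \frac{9}{81}} = \sqrt{-190607 + 9 \cdot \frac{1}{81}} = \sqrt{-190607 + \frac{1}{9}} = \sqrt{- \frac{1715462}{9}} = \frac{i \sqrt{1715462}}{3}$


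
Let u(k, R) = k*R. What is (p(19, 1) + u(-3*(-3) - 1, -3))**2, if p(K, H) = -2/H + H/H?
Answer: 625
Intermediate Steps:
p(K, H) = 1 - 2/H (p(K, H) = -2/H + 1 = 1 - 2/H)
u(k, R) = R*k
(p(19, 1) + u(-3*(-3) - 1, -3))**2 = ((-2 + 1)/1 - 3*(-3*(-3) - 1))**2 = (1*(-1) - 3*(9 - 1))**2 = (-1 - 3*8)**2 = (-1 - 24)**2 = (-25)**2 = 625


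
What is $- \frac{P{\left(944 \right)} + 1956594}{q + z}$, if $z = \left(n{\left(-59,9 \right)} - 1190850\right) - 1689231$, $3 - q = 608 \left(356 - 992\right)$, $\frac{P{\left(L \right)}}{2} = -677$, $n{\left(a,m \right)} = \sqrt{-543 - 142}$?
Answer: $\frac{975035172720}{1243398738557} + \frac{391048 i \sqrt{685}}{1243398738557} \approx 0.78417 + 8.2312 \cdot 10^{-6} i$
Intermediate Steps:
$n{\left(a,m \right)} = i \sqrt{685}$ ($n{\left(a,m \right)} = \sqrt{-685} = i \sqrt{685}$)
$P{\left(L \right)} = -1354$ ($P{\left(L \right)} = 2 \left(-677\right) = -1354$)
$q = 386691$ ($q = 3 - 608 \left(356 - 992\right) = 3 - 608 \left(-636\right) = 3 - -386688 = 3 + 386688 = 386691$)
$z = -2880081 + i \sqrt{685}$ ($z = \left(i \sqrt{685} - 1190850\right) - 1689231 = \left(-1190850 + i \sqrt{685}\right) - 1689231 = -2880081 + i \sqrt{685} \approx -2.8801 \cdot 10^{6} + 26.173 i$)
$- \frac{P{\left(944 \right)} + 1956594}{q + z} = - \frac{-1354 + 1956594}{386691 - \left(2880081 - i \sqrt{685}\right)} = - \frac{1955240}{-2493390 + i \sqrt{685}}$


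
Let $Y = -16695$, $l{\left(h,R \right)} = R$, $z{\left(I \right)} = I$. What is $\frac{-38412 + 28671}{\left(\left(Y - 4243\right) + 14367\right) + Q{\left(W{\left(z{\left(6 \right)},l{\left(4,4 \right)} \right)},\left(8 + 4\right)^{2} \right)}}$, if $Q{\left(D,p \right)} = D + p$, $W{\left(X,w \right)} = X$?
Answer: $\frac{9741}{6421} \approx 1.5171$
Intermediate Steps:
$\frac{-38412 + 28671}{\left(\left(Y - 4243\right) + 14367\right) + Q{\left(W{\left(z{\left(6 \right)},l{\left(4,4 \right)} \right)},\left(8 + 4\right)^{2} \right)}} = \frac{-38412 + 28671}{\left(\left(-16695 - 4243\right) + 14367\right) + \left(6 + \left(8 + 4\right)^{2}\right)} = - \frac{9741}{\left(-20938 + 14367\right) + \left(6 + 12^{2}\right)} = - \frac{9741}{-6571 + \left(6 + 144\right)} = - \frac{9741}{-6571 + 150} = - \frac{9741}{-6421} = \left(-9741\right) \left(- \frac{1}{6421}\right) = \frac{9741}{6421}$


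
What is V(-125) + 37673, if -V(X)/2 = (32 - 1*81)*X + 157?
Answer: 25109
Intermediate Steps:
V(X) = -314 + 98*X (V(X) = -2*((32 - 1*81)*X + 157) = -2*((32 - 81)*X + 157) = -2*(-49*X + 157) = -2*(157 - 49*X) = -314 + 98*X)
V(-125) + 37673 = (-314 + 98*(-125)) + 37673 = (-314 - 12250) + 37673 = -12564 + 37673 = 25109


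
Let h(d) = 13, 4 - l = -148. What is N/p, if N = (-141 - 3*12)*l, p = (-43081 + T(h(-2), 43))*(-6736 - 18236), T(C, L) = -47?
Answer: -1121/44874684 ≈ -2.4981e-5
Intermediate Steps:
l = 152 (l = 4 - 1*(-148) = 4 + 148 = 152)
p = 1076992416 (p = (-43081 - 47)*(-6736 - 18236) = -43128*(-24972) = 1076992416)
N = -26904 (N = (-141 - 3*12)*152 = (-141 - 36)*152 = -177*152 = -26904)
N/p = -26904/1076992416 = -26904*1/1076992416 = -1121/44874684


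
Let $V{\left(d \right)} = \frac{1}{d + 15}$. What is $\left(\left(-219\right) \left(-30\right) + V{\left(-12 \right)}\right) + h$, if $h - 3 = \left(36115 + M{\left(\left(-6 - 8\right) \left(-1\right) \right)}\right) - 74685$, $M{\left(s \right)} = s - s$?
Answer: $- \frac{95990}{3} \approx -31997.0$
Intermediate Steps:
$V{\left(d \right)} = \frac{1}{15 + d}$
$M{\left(s \right)} = 0$
$h = -38567$ ($h = 3 + \left(\left(36115 + 0\right) - 74685\right) = 3 + \left(36115 - 74685\right) = 3 - 38570 = -38567$)
$\left(\left(-219\right) \left(-30\right) + V{\left(-12 \right)}\right) + h = \left(\left(-219\right) \left(-30\right) + \frac{1}{15 - 12}\right) - 38567 = \left(6570 + \frac{1}{3}\right) - 38567 = \frac{19711}{3} - 38567 = - \frac{95990}{3}$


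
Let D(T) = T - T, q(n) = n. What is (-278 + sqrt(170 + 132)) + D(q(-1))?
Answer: -278 + sqrt(302) ≈ -260.62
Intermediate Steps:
D(T) = 0
(-278 + sqrt(170 + 132)) + D(q(-1)) = (-278 + sqrt(170 + 132)) + 0 = (-278 + sqrt(302)) + 0 = -278 + sqrt(302)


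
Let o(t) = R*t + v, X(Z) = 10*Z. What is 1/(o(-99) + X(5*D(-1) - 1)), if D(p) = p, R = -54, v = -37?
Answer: 1/5249 ≈ 0.00019051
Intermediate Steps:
o(t) = -37 - 54*t (o(t) = -54*t - 37 = -37 - 54*t)
1/(o(-99) + X(5*D(-1) - 1)) = 1/((-37 - 54*(-99)) + 10*(5*(-1) - 1)) = 1/((-37 + 5346) + 10*(-5 - 1)) = 1/(5309 + 10*(-6)) = 1/(5309 - 60) = 1/5249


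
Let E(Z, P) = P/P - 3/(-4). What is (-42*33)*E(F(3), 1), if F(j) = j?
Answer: -4851/2 ≈ -2425.5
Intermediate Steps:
E(Z, P) = 7/4 (E(Z, P) = 1 - 3*(-1/4) = 1 + 3/4 = 7/4)
(-42*33)*E(F(3), 1) = -42*33*(7/4) = -1386*7/4 = -4851/2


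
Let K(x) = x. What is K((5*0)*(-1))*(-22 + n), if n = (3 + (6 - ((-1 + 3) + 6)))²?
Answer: 0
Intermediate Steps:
n = 1 (n = (3 + (6 - (2 + 6)))² = (3 + (6 - 1*8))² = (3 + (6 - 8))² = (3 - 2)² = 1² = 1)
K((5*0)*(-1))*(-22 + n) = ((5*0)*(-1))*(-22 + 1) = (0*(-1))*(-21) = 0*(-21) = 0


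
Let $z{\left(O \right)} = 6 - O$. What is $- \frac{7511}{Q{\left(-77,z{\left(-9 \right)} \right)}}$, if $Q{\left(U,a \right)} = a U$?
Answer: $\frac{1073}{165} \approx 6.503$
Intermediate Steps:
$Q{\left(U,a \right)} = U a$
$- \frac{7511}{Q{\left(-77,z{\left(-9 \right)} \right)}} = - \frac{7511}{\left(-77\right) \left(6 - -9\right)} = - \frac{7511}{\left(-77\right) \left(6 + 9\right)} = - \frac{7511}{\left(-77\right) 15} = - \frac{7511}{-1155} = \left(-7511\right) \left(- \frac{1}{1155}\right) = \frac{1073}{165}$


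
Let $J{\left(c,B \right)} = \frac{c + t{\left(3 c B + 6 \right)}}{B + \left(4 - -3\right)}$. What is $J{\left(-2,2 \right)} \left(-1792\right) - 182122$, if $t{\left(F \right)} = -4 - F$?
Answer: $-182122$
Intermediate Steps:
$J{\left(c,B \right)} = \frac{-10 + c - 3 B c}{7 + B}$ ($J{\left(c,B \right)} = \frac{c - \left(10 + 3 c B\right)}{B + \left(4 - -3\right)} = \frac{c - \left(10 + 3 B c\right)}{B + \left(4 + 3\right)} = \frac{c - \left(10 + 3 B c\right)}{B + 7} = \frac{c - \left(10 + 3 B c\right)}{7 + B} = \frac{-10 + c - 3 B c}{7 + B}$)
$J{\left(-2,2 \right)} \left(-1792\right) - 182122 = \frac{-10 - 2 - 6 \left(-2\right)}{7 + 2} \left(-1792\right) - 182122 = \frac{-10 - 2 + 12}{9} \left(-1792\right) - 182122 = \frac{1}{9} \cdot 0 \left(-1792\right) - 182122 = 0 \left(-1792\right) - 182122 = 0 - 182122 = -182122$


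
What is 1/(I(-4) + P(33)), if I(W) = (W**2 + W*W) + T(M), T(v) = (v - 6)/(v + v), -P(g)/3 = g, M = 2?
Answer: -1/68 ≈ -0.014706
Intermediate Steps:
P(g) = -3*g
T(v) = (-6 + v)/(2*v) (T(v) = (-6 + v)/((2*v)) = (-6 + v)*(1/(2*v)) = (-6 + v)/(2*v))
I(W) = -1 + 2*W**2 (I(W) = (W**2 + W*W) + (1/2)*(-6 + 2)/2 = (W**2 + W**2) + (1/2)*(1/2)*(-4) = 2*W**2 - 1 = -1 + 2*W**2)
1/(I(-4) + P(33)) = 1/((-1 + 2*(-4)**2) - 3*33) = 1/((-1 + 2*16) - 99) = 1/((-1 + 32) - 99) = 1/(31 - 99) = 1/(-68) = -1/68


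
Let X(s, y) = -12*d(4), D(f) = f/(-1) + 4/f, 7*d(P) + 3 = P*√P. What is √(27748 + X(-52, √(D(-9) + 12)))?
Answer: 8*√21238/7 ≈ 166.55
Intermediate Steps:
d(P) = -3/7 + P^(3/2)/7 (d(P) = -3/7 + (P*√P)/7 = -3/7 + P^(3/2)/7)
D(f) = -f + 4/f (D(f) = f*(-1) + 4/f = -f + 4/f)
X(s, y) = -60/7 (X(s, y) = -12*(-3/7 + 4^(3/2)/7) = -12*(-3/7 + (⅐)*8) = -12*(-3/7 + 8/7) = -12*5/7 = -60/7)
√(27748 + X(-52, √(D(-9) + 12))) = √(27748 - 60/7) = √(194176/7) = 8*√21238/7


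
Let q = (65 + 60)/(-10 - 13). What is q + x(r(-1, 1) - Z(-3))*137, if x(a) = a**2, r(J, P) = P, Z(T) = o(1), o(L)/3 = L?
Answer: 12479/23 ≈ 542.57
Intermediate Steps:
o(L) = 3*L
Z(T) = 3 (Z(T) = 3*1 = 3)
q = -125/23 (q = 125/(-23) = 125*(-1/23) = -125/23 ≈ -5.4348)
q + x(r(-1, 1) - Z(-3))*137 = -125/23 + (1 - 1*3)**2*137 = -125/23 + (1 - 3)**2*137 = -125/23 + (-2)**2*137 = -125/23 + 4*137 = -125/23 + 548 = 12479/23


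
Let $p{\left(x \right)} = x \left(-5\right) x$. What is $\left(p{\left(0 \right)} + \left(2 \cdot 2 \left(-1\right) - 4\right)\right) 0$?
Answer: $0$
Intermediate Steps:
$p{\left(x \right)} = - 5 x^{2}$ ($p{\left(x \right)} = - 5 x x = - 5 x^{2}$)
$\left(p{\left(0 \right)} + \left(2 \cdot 2 \left(-1\right) - 4\right)\right) 0 = \left(- 5 \cdot 0^{2} + \left(2 \cdot 2 \left(-1\right) - 4\right)\right) 0 = \left(\left(-5\right) 0 + \left(4 \left(-1\right) - 4\right)\right) 0 = \left(0 - 8\right) 0 = \left(-8\right) 0 = 0$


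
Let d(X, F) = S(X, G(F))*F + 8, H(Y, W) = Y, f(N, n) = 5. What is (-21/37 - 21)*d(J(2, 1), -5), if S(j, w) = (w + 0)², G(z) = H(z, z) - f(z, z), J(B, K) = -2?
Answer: 392616/37 ≈ 10611.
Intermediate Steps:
G(z) = -5 + z (G(z) = z - 1*5 = z - 5 = -5 + z)
S(j, w) = w²
d(X, F) = 8 + F*(-5 + F)² (d(X, F) = (-5 + F)²*F + 8 = F*(-5 + F)² + 8 = 8 + F*(-5 + F)²)
(-21/37 - 21)*d(J(2, 1), -5) = (-21/37 - 21)*(8 - 5*(-5 - 5)²) = (-21*1/37 - 21)*(8 - 5*(-10)²) = (-21/37 - 21)*(8 - 5*100) = -798*(8 - 500)/37 = -798/37*(-492) = 392616/37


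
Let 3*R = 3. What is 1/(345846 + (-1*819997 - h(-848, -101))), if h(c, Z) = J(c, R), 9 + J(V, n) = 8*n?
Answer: -1/474150 ≈ -2.1090e-6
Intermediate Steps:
R = 1 (R = (⅓)*3 = 1)
J(V, n) = -9 + 8*n
h(c, Z) = -1 (h(c, Z) = -9 + 8*1 = -9 + 8 = -1)
1/(345846 + (-1*819997 - h(-848, -101))) = 1/(345846 + (-1*819997 - 1*(-1))) = 1/(345846 + (-819997 + 1)) = 1/(345846 - 819996) = 1/(-474150) = -1/474150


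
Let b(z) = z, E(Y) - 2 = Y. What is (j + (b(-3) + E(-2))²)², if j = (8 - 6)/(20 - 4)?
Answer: 5329/64 ≈ 83.266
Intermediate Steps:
E(Y) = 2 + Y
j = ⅛ (j = 2/16 = 2*(1/16) = ⅛ ≈ 0.12500)
(j + (b(-3) + E(-2))²)² = (⅛ + (-3 + (2 - 2))²)² = (⅛ + (-3 + 0)²)² = (⅛ + (-3)²)² = (⅛ + 9)² = (73/8)² = 5329/64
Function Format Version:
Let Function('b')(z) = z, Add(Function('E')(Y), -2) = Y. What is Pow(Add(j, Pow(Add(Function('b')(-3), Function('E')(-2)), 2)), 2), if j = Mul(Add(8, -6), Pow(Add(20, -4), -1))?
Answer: Rational(5329, 64) ≈ 83.266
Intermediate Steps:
Function('E')(Y) = Add(2, Y)
j = Rational(1, 8) (j = Mul(2, Pow(16, -1)) = Mul(2, Rational(1, 16)) = Rational(1, 8) ≈ 0.12500)
Pow(Add(j, Pow(Add(Function('b')(-3), Function('E')(-2)), 2)), 2) = Pow(Add(Rational(1, 8), Pow(Add(-3, Add(2, -2)), 2)), 2) = Pow(Add(Rational(1, 8), Pow(Add(-3, 0), 2)), 2) = Pow(Add(Rational(1, 8), Pow(-3, 2)), 2) = Pow(Add(Rational(1, 8), 9), 2) = Pow(Rational(73, 8), 2) = Rational(5329, 64)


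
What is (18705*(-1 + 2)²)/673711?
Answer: 18705/673711 ≈ 0.027764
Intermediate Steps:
(18705*(-1 + 2)²)/673711 = (18705*1²)*(1/673711) = (18705*1)*(1/673711) = 18705*(1/673711) = 18705/673711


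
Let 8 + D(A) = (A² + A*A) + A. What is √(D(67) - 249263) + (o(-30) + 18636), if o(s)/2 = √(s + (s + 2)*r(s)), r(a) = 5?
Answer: 18636 + I*√240226 + 2*I*√170 ≈ 18636.0 + 516.21*I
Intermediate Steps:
o(s) = 2*√(10 + 6*s) (o(s) = 2*√(s + (s + 2)*5) = 2*√(s + (2 + s)*5) = 2*√(s + (10 + 5*s)) = 2*√(10 + 6*s))
D(A) = -8 + A + 2*A² (D(A) = -8 + ((A² + A*A) + A) = -8 + ((A² + A²) + A) = -8 + (2*A² + A) = -8 + (A + 2*A²) = -8 + A + 2*A²)
√(D(67) - 249263) + (o(-30) + 18636) = √((-8 + 67 + 2*67²) - 249263) + (2*√(10 + 6*(-30)) + 18636) = √((-8 + 67 + 2*4489) - 249263) + (2*√(10 - 180) + 18636) = √((-8 + 67 + 8978) - 249263) + (2*√(-170) + 18636) = √(9037 - 249263) + (2*(I*√170) + 18636) = √(-240226) + (2*I*√170 + 18636) = I*√240226 + (18636 + 2*I*√170) = 18636 + I*√240226 + 2*I*√170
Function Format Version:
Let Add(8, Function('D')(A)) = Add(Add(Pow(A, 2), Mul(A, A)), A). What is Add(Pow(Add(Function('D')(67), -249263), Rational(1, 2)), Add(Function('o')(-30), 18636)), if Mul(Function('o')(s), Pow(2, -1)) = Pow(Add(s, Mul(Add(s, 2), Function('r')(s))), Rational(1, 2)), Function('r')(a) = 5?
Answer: Add(18636, Mul(I, Pow(240226, Rational(1, 2))), Mul(2, I, Pow(170, Rational(1, 2)))) ≈ Add(18636., Mul(516.21, I))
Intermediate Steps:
Function('o')(s) = Mul(2, Pow(Add(10, Mul(6, s)), Rational(1, 2))) (Function('o')(s) = Mul(2, Pow(Add(s, Mul(Add(s, 2), 5)), Rational(1, 2))) = Mul(2, Pow(Add(s, Mul(Add(2, s), 5)), Rational(1, 2))) = Mul(2, Pow(Add(s, Add(10, Mul(5, s))), Rational(1, 2))) = Mul(2, Pow(Add(10, Mul(6, s)), Rational(1, 2))))
Function('D')(A) = Add(-8, A, Mul(2, Pow(A, 2))) (Function('D')(A) = Add(-8, Add(Add(Pow(A, 2), Mul(A, A)), A)) = Add(-8, Add(Add(Pow(A, 2), Pow(A, 2)), A)) = Add(-8, Add(Mul(2, Pow(A, 2)), A)) = Add(-8, Add(A, Mul(2, Pow(A, 2)))) = Add(-8, A, Mul(2, Pow(A, 2))))
Add(Pow(Add(Function('D')(67), -249263), Rational(1, 2)), Add(Function('o')(-30), 18636)) = Add(Pow(Add(Add(-8, 67, Mul(2, Pow(67, 2))), -249263), Rational(1, 2)), Add(Mul(2, Pow(Add(10, Mul(6, -30)), Rational(1, 2))), 18636)) = Add(Pow(Add(Add(-8, 67, Mul(2, 4489)), -249263), Rational(1, 2)), Add(Mul(2, Pow(Add(10, -180), Rational(1, 2))), 18636)) = Add(Pow(Add(Add(-8, 67, 8978), -249263), Rational(1, 2)), Add(Mul(2, Pow(-170, Rational(1, 2))), 18636)) = Add(Pow(Add(9037, -249263), Rational(1, 2)), Add(Mul(2, Mul(I, Pow(170, Rational(1, 2)))), 18636)) = Add(Pow(-240226, Rational(1, 2)), Add(Mul(2, I, Pow(170, Rational(1, 2))), 18636)) = Add(Mul(I, Pow(240226, Rational(1, 2))), Add(18636, Mul(2, I, Pow(170, Rational(1, 2))))) = Add(18636, Mul(I, Pow(240226, Rational(1, 2))), Mul(2, I, Pow(170, Rational(1, 2))))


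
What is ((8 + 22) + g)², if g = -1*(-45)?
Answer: 5625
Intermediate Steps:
g = 45
((8 + 22) + g)² = ((8 + 22) + 45)² = (30 + 45)² = 75² = 5625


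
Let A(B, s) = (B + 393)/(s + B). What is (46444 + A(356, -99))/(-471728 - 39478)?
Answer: -11936857/131379942 ≈ -0.090858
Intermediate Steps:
A(B, s) = (393 + B)/(B + s)
(46444 + A(356, -99))/(-471728 - 39478) = (46444 + (393 + 356)/(356 - 99))/(-471728 - 39478) = (46444 + 749/257)/(-511206) = (46444 + (1/257)*749)*(-1/511206) = (46444 + 749/257)*(-1/511206) = (11936857/257)*(-1/511206) = -11936857/131379942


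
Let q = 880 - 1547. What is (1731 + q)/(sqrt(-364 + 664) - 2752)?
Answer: -732032/1893301 - 2660*sqrt(3)/1893301 ≈ -0.38908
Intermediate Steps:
q = -667
(1731 + q)/(sqrt(-364 + 664) - 2752) = (1731 - 667)/(sqrt(-364 + 664) - 2752) = 1064/(sqrt(300) - 2752) = 1064/(10*sqrt(3) - 2752) = 1064/(-2752 + 10*sqrt(3))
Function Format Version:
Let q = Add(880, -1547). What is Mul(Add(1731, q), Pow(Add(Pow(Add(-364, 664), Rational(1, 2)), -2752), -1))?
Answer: Add(Rational(-732032, 1893301), Mul(Rational(-2660, 1893301), Pow(3, Rational(1, 2)))) ≈ -0.38908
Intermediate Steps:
q = -667
Mul(Add(1731, q), Pow(Add(Pow(Add(-364, 664), Rational(1, 2)), -2752), -1)) = Mul(Add(1731, -667), Pow(Add(Pow(Add(-364, 664), Rational(1, 2)), -2752), -1)) = Mul(1064, Pow(Add(Pow(300, Rational(1, 2)), -2752), -1)) = Mul(1064, Pow(Add(Mul(10, Pow(3, Rational(1, 2))), -2752), -1)) = Mul(1064, Pow(Add(-2752, Mul(10, Pow(3, Rational(1, 2)))), -1))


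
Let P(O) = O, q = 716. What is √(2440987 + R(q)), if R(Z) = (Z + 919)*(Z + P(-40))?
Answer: √3546247 ≈ 1883.1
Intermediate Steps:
R(Z) = (-40 + Z)*(919 + Z) (R(Z) = (Z + 919)*(Z - 40) = (919 + Z)*(-40 + Z) = (-40 + Z)*(919 + Z))
√(2440987 + R(q)) = √(2440987 + (-36760 + 716² + 879*716)) = √(2440987 + (-36760 + 512656 + 629364)) = √(2440987 + 1105260) = √3546247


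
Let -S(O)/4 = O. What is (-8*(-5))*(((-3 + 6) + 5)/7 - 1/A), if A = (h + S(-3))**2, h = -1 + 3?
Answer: 2230/49 ≈ 45.510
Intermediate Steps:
S(O) = -4*O
h = 2
A = 196 (A = (2 - 4*(-3))**2 = (2 + 12)**2 = 14**2 = 196)
(-8*(-5))*(((-3 + 6) + 5)/7 - 1/A) = (-8*(-5))*(((-3 + 6) + 5)/7 - 1/196) = 40*((3 + 5)*(1/7) - 1*1/196) = 40*(8*(1/7) - 1/196) = 40*(8/7 - 1/196) = 40*(223/196) = 2230/49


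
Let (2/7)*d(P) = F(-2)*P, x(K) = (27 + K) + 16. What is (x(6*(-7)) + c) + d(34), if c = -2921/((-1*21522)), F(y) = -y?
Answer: 5146679/21522 ≈ 239.14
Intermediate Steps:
c = 2921/21522 (c = -2921/(-21522) = -2921*(-1/21522) = 2921/21522 ≈ 0.13572)
x(K) = 43 + K
d(P) = 7*P (d(P) = 7*((-1*(-2))*P)/2 = 7*(2*P)/2 = 7*P)
(x(6*(-7)) + c) + d(34) = ((43 + 6*(-7)) + 2921/21522) + 7*34 = ((43 - 42) + 2921/21522) + 238 = (1 + 2921/21522) + 238 = 24443/21522 + 238 = 5146679/21522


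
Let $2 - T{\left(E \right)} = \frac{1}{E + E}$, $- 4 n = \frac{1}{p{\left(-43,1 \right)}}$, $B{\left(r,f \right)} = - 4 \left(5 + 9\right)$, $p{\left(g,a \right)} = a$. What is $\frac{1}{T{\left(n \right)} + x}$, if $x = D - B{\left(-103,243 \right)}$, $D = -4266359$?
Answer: $- \frac{1}{4266299} \approx -2.344 \cdot 10^{-7}$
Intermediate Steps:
$B{\left(r,f \right)} = -56$ ($B{\left(r,f \right)} = \left(-4\right) 14 = -56$)
$n = - \frac{1}{4}$ ($n = - \frac{1}{4 \cdot 1} = \left(- \frac{1}{4}\right) 1 = - \frac{1}{4} \approx -0.25$)
$T{\left(E \right)} = 2 - \frac{1}{2 E}$ ($T{\left(E \right)} = 2 - \frac{1}{E + E} = 2 - \frac{1}{2 E}$)
$x = -4266303$ ($x = -4266359 - -56 = -4266359 + 56 = -4266303$)
$\frac{1}{T{\left(n \right)} + x} = \frac{1}{\left(2 - \frac{1}{2 \left(- \frac{1}{4}\right)}\right) - 4266303} = \frac{1}{\left(2 - -2\right) - 4266303} = \frac{1}{\left(2 + 2\right) - 4266303} = \frac{1}{4 - 4266303} = \frac{1}{-4266299} = - \frac{1}{4266299}$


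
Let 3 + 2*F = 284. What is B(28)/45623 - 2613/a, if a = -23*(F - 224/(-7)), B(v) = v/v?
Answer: 79477911/120672835 ≈ 0.65862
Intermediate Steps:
F = 281/2 (F = -3/2 + (½)*284 = -3/2 + 142 = 281/2 ≈ 140.50)
B(v) = 1
a = -7935/2 (a = -23*(281/2 - 224/(-7)) = -23*(281/2 - 224*(-⅐)) = -23*(281/2 + 32) = -23*345/2 = -7935/2 ≈ -3967.5)
B(28)/45623 - 2613/a = 1/45623 - 2613/(-7935/2) = 1*(1/45623) - 2613*(-2/7935) = 1/45623 + 1742/2645 = 79477911/120672835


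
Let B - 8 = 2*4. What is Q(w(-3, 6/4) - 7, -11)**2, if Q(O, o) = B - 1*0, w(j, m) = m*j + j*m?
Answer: 256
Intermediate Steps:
B = 16 (B = 8 + 2*4 = 8 + 8 = 16)
w(j, m) = 2*j*m (w(j, m) = j*m + j*m = 2*j*m)
Q(O, o) = 16 (Q(O, o) = 16 - 1*0 = 16 + 0 = 16)
Q(w(-3, 6/4) - 7, -11)**2 = 16**2 = 256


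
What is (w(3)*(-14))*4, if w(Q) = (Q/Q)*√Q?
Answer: -56*√3 ≈ -96.995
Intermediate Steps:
w(Q) = √Q (w(Q) = 1*√Q = √Q)
(w(3)*(-14))*4 = (√3*(-14))*4 = -14*√3*4 = -56*√3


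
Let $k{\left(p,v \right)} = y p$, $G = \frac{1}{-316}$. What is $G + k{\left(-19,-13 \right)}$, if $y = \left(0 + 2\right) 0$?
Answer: $- \frac{1}{316} \approx -0.0031646$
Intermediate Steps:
$y = 0$ ($y = 2 \cdot 0 = 0$)
$G = - \frac{1}{316} \approx -0.0031646$
$k{\left(p,v \right)} = 0$ ($k{\left(p,v \right)} = 0 p = 0$)
$G + k{\left(-19,-13 \right)} = - \frac{1}{316} + 0 = - \frac{1}{316}$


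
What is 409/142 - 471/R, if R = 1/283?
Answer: -18927197/142 ≈ -1.3329e+5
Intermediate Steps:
R = 1/283 ≈ 0.0035336
409/142 - 471/R = 409/142 - 471/1/283 = 409*(1/142) - 471*283 = 409/142 - 133293 = -18927197/142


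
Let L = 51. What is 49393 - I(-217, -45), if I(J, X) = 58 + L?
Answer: 49284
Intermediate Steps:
I(J, X) = 109 (I(J, X) = 58 + 51 = 109)
49393 - I(-217, -45) = 49393 - 1*109 = 49393 - 109 = 49284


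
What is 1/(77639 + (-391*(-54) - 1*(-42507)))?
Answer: 1/141260 ≈ 7.0791e-6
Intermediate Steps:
1/(77639 + (-391*(-54) - 1*(-42507))) = 1/(77639 + (21114 + 42507)) = 1/(77639 + 63621) = 1/141260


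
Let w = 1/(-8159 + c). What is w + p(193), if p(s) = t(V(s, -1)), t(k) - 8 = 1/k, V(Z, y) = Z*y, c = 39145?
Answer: 47811591/5980298 ≈ 7.9949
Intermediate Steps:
t(k) = 8 + 1/k
p(s) = 8 - 1/s (p(s) = 8 + 1/(s*(-1)) = 8 + 1/(-s) = 8 - 1/s)
w = 1/30986 (w = 1/(-8159 + 39145) = 1/30986 ≈ 3.2273e-5)
w + p(193) = 1/30986 + (8 - 1/193) = 1/30986 + 1543/193 = 47811591/5980298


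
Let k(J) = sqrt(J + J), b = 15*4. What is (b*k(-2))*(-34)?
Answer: -4080*I ≈ -4080.0*I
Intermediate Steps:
b = 60
k(J) = sqrt(2)*sqrt(J) (k(J) = sqrt(2*J) = sqrt(2)*sqrt(J))
(b*k(-2))*(-34) = (60*(sqrt(2)*sqrt(-2)))*(-34) = (60*(sqrt(2)*(I*sqrt(2))))*(-34) = (60*(2*I))*(-34) = (120*I)*(-34) = -4080*I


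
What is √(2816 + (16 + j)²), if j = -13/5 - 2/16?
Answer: √4787561/40 ≈ 54.701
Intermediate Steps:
j = -109/40 (j = -13*⅕ - 2*1/16 = -13/5 - ⅛ = -109/40 ≈ -2.7250)
√(2816 + (16 + j)²) = √(2816 + (16 - 109/40)²) = √(2816 + (531/40)²) = √(2816 + 281961/1600) = √(4787561/1600) = √4787561/40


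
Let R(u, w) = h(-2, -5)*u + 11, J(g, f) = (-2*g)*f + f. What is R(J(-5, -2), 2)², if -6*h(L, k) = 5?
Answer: 7744/9 ≈ 860.44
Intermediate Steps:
J(g, f) = f - 2*f*g (J(g, f) = -2*f*g + f = f - 2*f*g)
h(L, k) = -⅚ (h(L, k) = -⅙*5 = -⅚)
R(u, w) = 11 - 5*u/6 (R(u, w) = -5*u/6 + 11 = 11 - 5*u/6)
R(J(-5, -2), 2)² = (11 - (-5)*(1 - 2*(-5))/3)² = (11 - (-5)*(1 + 10)/3)² = (11 - (-5)*11/3)² = (11 - ⅚*(-22))² = (11 + 55/3)² = (88/3)² = 7744/9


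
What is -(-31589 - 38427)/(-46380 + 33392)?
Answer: -17504/3247 ≈ -5.3908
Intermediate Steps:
-(-31589 - 38427)/(-46380 + 33392) = -(-70016)/(-12988) = -(-70016)*(-1)/12988 = -1*17504/3247 = -17504/3247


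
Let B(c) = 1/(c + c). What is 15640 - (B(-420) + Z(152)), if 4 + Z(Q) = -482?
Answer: 13545841/840 ≈ 16126.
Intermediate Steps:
Z(Q) = -486 (Z(Q) = -4 - 482 = -486)
B(c) = 1/(2*c)
15640 - (B(-420) + Z(152)) = 15640 - ((1/2)/(-420) - 486) = 15640 - ((1/2)*(-1/420) - 486) = 15640 - (-1/840 - 486) = 15640 - 1*(-408241/840) = 15640 + 408241/840 = 13545841/840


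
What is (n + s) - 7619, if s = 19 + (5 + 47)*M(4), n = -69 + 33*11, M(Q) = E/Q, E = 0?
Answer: -7306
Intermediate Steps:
M(Q) = 0 (M(Q) = 0/Q = 0)
n = 294 (n = -69 + 363 = 294)
s = 19 (s = 19 + (5 + 47)*0 = 19 + 52*0 = 19 + 0 = 19)
(n + s) - 7619 = (294 + 19) - 7619 = 313 - 7619 = -7306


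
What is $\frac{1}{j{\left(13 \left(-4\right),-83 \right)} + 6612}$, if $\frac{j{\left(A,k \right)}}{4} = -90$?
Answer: $\frac{1}{6252} \approx 0.00015995$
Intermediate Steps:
$j{\left(A,k \right)} = -360$ ($j{\left(A,k \right)} = 4 \left(-90\right) = -360$)
$\frac{1}{j{\left(13 \left(-4\right),-83 \right)} + 6612} = \frac{1}{-360 + 6612} = \frac{1}{6252}$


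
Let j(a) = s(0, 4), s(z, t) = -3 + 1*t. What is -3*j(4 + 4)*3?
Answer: -9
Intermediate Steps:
s(z, t) = -3 + t
j(a) = 1 (j(a) = -3 + 4 = 1)
-3*j(4 + 4)*3 = -3*1*3 = -3*3 = -9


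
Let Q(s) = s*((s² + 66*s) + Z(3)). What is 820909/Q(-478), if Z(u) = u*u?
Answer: -820909/94139710 ≈ -0.0087201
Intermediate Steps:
Z(u) = u²
Q(s) = s*(9 + s² + 66*s) (Q(s) = s*((s² + 66*s) + 3²) = s*((s² + 66*s) + 9) = s*(9 + s² + 66*s))
820909/Q(-478) = 820909/((-478*(9 + (-478)² + 66*(-478)))) = 820909/((-478*(9 + 228484 - 31548))) = 820909/((-478*196945)) = 820909/(-94139710) = 820909*(-1/94139710) = -820909/94139710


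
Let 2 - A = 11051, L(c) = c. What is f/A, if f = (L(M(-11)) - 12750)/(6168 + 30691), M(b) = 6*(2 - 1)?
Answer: 4248/135751697 ≈ 3.1292e-5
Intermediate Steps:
M(b) = 6 (M(b) = 6*1 = 6)
A = -11049 (A = 2 - 1*11051 = 2 - 11051 = -11049)
f = -12744/36859 (f = (6 - 12750)/(6168 + 30691) = -12744/36859 ≈ -0.34575)
f/A = -12744/36859/(-11049) = -12744/36859*(-1/11049) = 4248/135751697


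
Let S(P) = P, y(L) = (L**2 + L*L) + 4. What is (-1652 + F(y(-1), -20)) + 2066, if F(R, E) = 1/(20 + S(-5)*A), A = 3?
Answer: 2071/5 ≈ 414.20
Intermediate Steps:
y(L) = 4 + 2*L**2 (y(L) = (L**2 + L**2) + 4 = 2*L**2 + 4 = 4 + 2*L**2)
F(R, E) = 1/5 (F(R, E) = 1/(20 - 5*3) = 1/(20 - 15) = 1/5)
(-1652 + F(y(-1), -20)) + 2066 = (-1652 + 1/5) + 2066 = -8259/5 + 2066 = 2071/5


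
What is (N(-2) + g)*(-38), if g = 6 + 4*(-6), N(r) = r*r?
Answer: 532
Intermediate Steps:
N(r) = r²
g = -18 (g = 6 - 24 = -18)
(N(-2) + g)*(-38) = ((-2)² - 18)*(-38) = (4 - 18)*(-38) = -14*(-38) = 532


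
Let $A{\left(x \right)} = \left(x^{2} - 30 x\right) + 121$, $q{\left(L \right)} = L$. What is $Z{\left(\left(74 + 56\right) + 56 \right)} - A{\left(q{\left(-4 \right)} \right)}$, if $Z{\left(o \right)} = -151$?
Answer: $-408$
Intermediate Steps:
$A{\left(x \right)} = 121 + x^{2} - 30 x$
$Z{\left(\left(74 + 56\right) + 56 \right)} - A{\left(q{\left(-4 \right)} \right)} = -151 - \left(121 + \left(-4\right)^{2} - -120\right) = -151 - \left(121 + 16 + 120\right) = -151 - 257 = -408$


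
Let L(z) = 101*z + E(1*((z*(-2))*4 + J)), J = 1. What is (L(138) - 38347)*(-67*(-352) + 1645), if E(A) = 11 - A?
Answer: -587709555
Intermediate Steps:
L(z) = 10 + 109*z (L(z) = 101*z + (11 - ((z*(-2))*4 + 1)) = 101*z + (11 - (-2*z*4 + 1)) = 101*z + (11 - (-8*z + 1)) = 101*z + (11 - (1 - 8*z)) = 101*z + (11 + (-1 + 8*z)) = 101*z + (10 + 8*z) = 10 + 109*z)
(L(138) - 38347)*(-67*(-352) + 1645) = ((10 + 109*138) - 38347)*(-67*(-352) + 1645) = ((10 + 15042) - 38347)*(23584 + 1645) = (15052 - 38347)*25229 = -23295*25229 = -587709555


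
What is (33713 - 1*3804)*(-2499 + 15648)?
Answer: 393273441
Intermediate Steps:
(33713 - 1*3804)*(-2499 + 15648) = (33713 - 3804)*13149 = 29909*13149 = 393273441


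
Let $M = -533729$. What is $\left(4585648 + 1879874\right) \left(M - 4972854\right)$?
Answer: $-35602933531326$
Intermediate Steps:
$\left(4585648 + 1879874\right) \left(M - 4972854\right) = \left(4585648 + 1879874\right) \left(-533729 - 4972854\right) = 6465522 \left(-5506583\right) = -35602933531326$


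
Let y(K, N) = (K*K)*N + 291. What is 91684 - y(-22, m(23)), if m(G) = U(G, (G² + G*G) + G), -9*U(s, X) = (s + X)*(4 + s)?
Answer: 1694401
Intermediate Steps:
U(s, X) = -(4 + s)*(X + s)/9 (U(s, X) = -(s + X)*(4 + s)/9 = -(X + s)*(4 + s)/9 = -(4 + s)*(X + s)/9)
m(G) = -G² - 8*G/9 - G*(G + 2*G²)/9 (m(G) = -4*((G² + G*G) + G)/9 - 4*G/9 - G²/9 - ((G² + G*G) + G)*G/9 = -4*((G² + G²) + G)/9 - 4*G/9 - G²/9 - ((G² + G²) + G)*G/9 = -4*(2*G² + G)/9 - 4*G/9 - G²/9 - (2*G² + G)*G/9 = -4*(G + 2*G²)/9 - 4*G/9 - G²/9 - (G + 2*G²)*G/9 = (-8*G²/9 - 4*G/9) - 4*G/9 - G²/9 - G*(G + 2*G²)/9 = -G² - 8*G/9 - G*(G + 2*G²)/9)
y(K, N) = 291 + N*K² (y(K, N) = K²*N + 291 = N*K² + 291 = 291 + N*K²)
91684 - y(-22, m(23)) = 91684 - (291 + ((2/9)*23*(-4 - 1*23² - 5*23))*(-22)²) = 91684 - (291 + ((2/9)*23*(-4 - 1*529 - 115))*484) = 91684 - (291 + ((2/9)*23*(-4 - 529 - 115))*484) = 91684 - (291 + ((2/9)*23*(-648))*484) = 91684 - (291 - 3312*484) = 91684 - (291 - 1603008) = 91684 - 1*(-1602717) = 91684 + 1602717 = 1694401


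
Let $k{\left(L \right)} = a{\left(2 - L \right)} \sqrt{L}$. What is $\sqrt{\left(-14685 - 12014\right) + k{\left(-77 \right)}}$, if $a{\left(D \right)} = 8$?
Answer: $\sqrt{-26699 + 8 i \sqrt{77}} \approx 0.215 + 163.4 i$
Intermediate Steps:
$k{\left(L \right)} = 8 \sqrt{L}$
$\sqrt{\left(-14685 - 12014\right) + k{\left(-77 \right)}} = \sqrt{\left(-14685 - 12014\right) + 8 \sqrt{-77}} = \sqrt{\left(-14685 - 12014\right) + 8 i \sqrt{77}} = \sqrt{-26699 + 8 i \sqrt{77}}$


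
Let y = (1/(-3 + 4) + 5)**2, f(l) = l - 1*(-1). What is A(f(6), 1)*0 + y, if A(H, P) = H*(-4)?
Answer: 36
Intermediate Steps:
f(l) = 1 + l (f(l) = l + 1 = 1 + l)
y = 36 (y = (1/1 + 5)**2 = (1 + 5)**2 = 6**2 = 36)
A(H, P) = -4*H
A(f(6), 1)*0 + y = -4*(1 + 6)*0 + 36 = -4*7*0 + 36 = -28*0 + 36 = 0 + 36 = 36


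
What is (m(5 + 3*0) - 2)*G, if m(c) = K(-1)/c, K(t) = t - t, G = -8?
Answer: 16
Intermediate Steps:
K(t) = 0
m(c) = 0 (m(c) = 0/c = 0)
(m(5 + 3*0) - 2)*G = (0 - 2)*(-8) = -2*(-8) = 16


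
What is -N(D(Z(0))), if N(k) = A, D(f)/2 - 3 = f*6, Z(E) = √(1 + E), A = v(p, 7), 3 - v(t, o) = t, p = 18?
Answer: 15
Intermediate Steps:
v(t, o) = 3 - t
A = -15 (A = 3 - 1*18 = 3 - 18 = -15)
D(f) = 6 + 12*f (D(f) = 6 + 2*(f*6) = 6 + 2*(6*f) = 6 + 12*f)
N(k) = -15
-N(D(Z(0))) = -1*(-15) = 15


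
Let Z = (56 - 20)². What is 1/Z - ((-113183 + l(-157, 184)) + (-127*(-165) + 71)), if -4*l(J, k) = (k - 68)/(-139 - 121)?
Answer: 7763296349/84240 ≈ 92157.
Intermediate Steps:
l(J, k) = -17/260 + k/1040 (l(J, k) = -(k - 68)/(4*(-139 - 121)) = -(-68 + k)/(4*(-260)) = -(-68 + k)*(-1)/(4*260) = -(17/65 - k/260)/4 = -17/260 + k/1040)
Z = 1296 (Z = 36² = 1296)
1/Z - ((-113183 + l(-157, 184)) + (-127*(-165) + 71)) = 1/1296 - ((-113183 + (-17/260 + (1/1040)*184)) + (-127*(-165) + 71)) = 1/1296 - ((-113183 + (-17/260 + 23/130)) + (20955 + 71)) = 1/1296 - ((-113183 + 29/260) + 21026) = 1/1296 - (-29427551/260 + 21026) = 1/1296 - 1*(-23960791/260) = 1/1296 + 23960791/260 = 7763296349/84240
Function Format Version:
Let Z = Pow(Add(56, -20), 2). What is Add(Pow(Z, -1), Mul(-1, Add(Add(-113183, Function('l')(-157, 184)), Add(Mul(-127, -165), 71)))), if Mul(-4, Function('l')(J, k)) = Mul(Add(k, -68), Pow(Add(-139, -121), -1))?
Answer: Rational(7763296349, 84240) ≈ 92157.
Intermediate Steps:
Function('l')(J, k) = Add(Rational(-17, 260), Mul(Rational(1, 1040), k)) (Function('l')(J, k) = Mul(Rational(-1, 4), Mul(Add(k, -68), Pow(Add(-139, -121), -1))) = Mul(Rational(-1, 4), Mul(Add(-68, k), Pow(-260, -1))) = Mul(Rational(-1, 4), Mul(Add(-68, k), Rational(-1, 260))) = Mul(Rational(-1, 4), Add(Rational(17, 65), Mul(Rational(-1, 260), k))) = Add(Rational(-17, 260), Mul(Rational(1, 1040), k)))
Z = 1296 (Z = Pow(36, 2) = 1296)
Add(Pow(Z, -1), Mul(-1, Add(Add(-113183, Function('l')(-157, 184)), Add(Mul(-127, -165), 71)))) = Add(Pow(1296, -1), Mul(-1, Add(Add(-113183, Add(Rational(-17, 260), Mul(Rational(1, 1040), 184))), Add(Mul(-127, -165), 71)))) = Add(Rational(1, 1296), Mul(-1, Add(Add(-113183, Add(Rational(-17, 260), Rational(23, 130))), Add(20955, 71)))) = Add(Rational(1, 1296), Mul(-1, Add(Add(-113183, Rational(29, 260)), 21026))) = Add(Rational(1, 1296), Mul(-1, Add(Rational(-29427551, 260), 21026))) = Add(Rational(1, 1296), Mul(-1, Rational(-23960791, 260))) = Add(Rational(1, 1296), Rational(23960791, 260)) = Rational(7763296349, 84240)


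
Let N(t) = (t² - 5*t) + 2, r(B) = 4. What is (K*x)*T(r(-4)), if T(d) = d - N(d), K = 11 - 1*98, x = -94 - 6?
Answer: 52200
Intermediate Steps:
x = -100
N(t) = 2 + t² - 5*t
K = -87 (K = 11 - 98 = -87)
T(d) = -2 - d² + 6*d (T(d) = d - (2 + d² - 5*d) = d + (-2 - d² + 5*d) = -2 - d² + 6*d)
(K*x)*T(r(-4)) = (-87*(-100))*(-2 - 1*4² + 6*4) = 8700*(-2 - 1*16 + 24) = 8700*(-2 - 16 + 24) = 8700*6 = 52200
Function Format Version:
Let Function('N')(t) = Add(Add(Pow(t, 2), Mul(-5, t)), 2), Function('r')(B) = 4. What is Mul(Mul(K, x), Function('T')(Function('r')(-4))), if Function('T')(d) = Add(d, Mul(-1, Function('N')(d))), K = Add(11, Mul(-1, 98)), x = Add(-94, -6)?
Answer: 52200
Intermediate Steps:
x = -100
Function('N')(t) = Add(2, Pow(t, 2), Mul(-5, t))
K = -87 (K = Add(11, -98) = -87)
Function('T')(d) = Add(-2, Mul(-1, Pow(d, 2)), Mul(6, d)) (Function('T')(d) = Add(d, Mul(-1, Add(2, Pow(d, 2), Mul(-5, d)))) = Add(d, Add(-2, Mul(-1, Pow(d, 2)), Mul(5, d))) = Add(-2, Mul(-1, Pow(d, 2)), Mul(6, d)))
Mul(Mul(K, x), Function('T')(Function('r')(-4))) = Mul(Mul(-87, -100), Add(-2, Mul(-1, Pow(4, 2)), Mul(6, 4))) = Mul(8700, Add(-2, Mul(-1, 16), 24)) = Mul(8700, Add(-2, -16, 24)) = Mul(8700, 6) = 52200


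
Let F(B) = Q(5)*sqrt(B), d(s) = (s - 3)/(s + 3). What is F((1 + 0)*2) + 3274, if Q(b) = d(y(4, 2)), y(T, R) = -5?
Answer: 3274 + 4*sqrt(2) ≈ 3279.7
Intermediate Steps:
d(s) = (-3 + s)/(3 + s)
Q(b) = 4 (Q(b) = (-3 - 5)/(3 - 5) = -8/(-2) = -1/2*(-8) = 4)
F(B) = 4*sqrt(B)
F((1 + 0)*2) + 3274 = 4*sqrt((1 + 0)*2) + 3274 = 4*sqrt(1*2) + 3274 = 4*sqrt(2) + 3274 = 3274 + 4*sqrt(2)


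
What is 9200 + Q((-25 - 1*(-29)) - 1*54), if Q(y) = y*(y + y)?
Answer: 14200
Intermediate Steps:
Q(y) = 2*y² (Q(y) = y*(2*y) = 2*y²)
9200 + Q((-25 - 1*(-29)) - 1*54) = 9200 + 2*((-25 - 1*(-29)) - 1*54)² = 9200 + 2*((-25 + 29) - 54)² = 9200 + 2*(4 - 54)² = 9200 + 2*(-50)² = 9200 + 2*2500 = 9200 + 5000 = 14200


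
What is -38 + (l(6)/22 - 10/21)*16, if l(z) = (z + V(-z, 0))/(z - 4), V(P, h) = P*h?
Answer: -10034/231 ≈ -43.437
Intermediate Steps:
l(z) = z/(-4 + z) (l(z) = (z - z*0)/(z - 4) = (z + 0)/(-4 + z) = z/(-4 + z))
-38 + (l(6)/22 - 10/21)*16 = -38 + ((6/(-4 + 6))/22 - 10/21)*16 = -38 + ((6/2)*(1/22) - 10*1/21)*16 = -38 + ((6*(1/2))*(1/22) - 10/21)*16 = -38 + (3*(1/22) - 10/21)*16 = -38 + (3/22 - 10/21)*16 = -38 - 157/462*16 = -38 - 1256/231 = -10034/231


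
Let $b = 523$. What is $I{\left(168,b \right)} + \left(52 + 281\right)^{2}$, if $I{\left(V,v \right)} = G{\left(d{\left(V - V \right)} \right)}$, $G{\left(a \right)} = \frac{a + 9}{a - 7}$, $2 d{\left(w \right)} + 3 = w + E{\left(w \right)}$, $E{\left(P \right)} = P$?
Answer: $\frac{1885098}{17} \approx 1.1089 \cdot 10^{5}$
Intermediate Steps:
$d{\left(w \right)} = - \frac{3}{2} + w$ ($d{\left(w \right)} = - \frac{3}{2} + \frac{w + w}{2} = - \frac{3}{2} + \frac{2 w}{2} = - \frac{3}{2} + w$)
$G{\left(a \right)} = \frac{9 + a}{-7 + a}$
$I{\left(V,v \right)} = - \frac{15}{17}$ ($I{\left(V,v \right)} = \frac{9 + \left(- \frac{3}{2} + \left(V - V\right)\right)}{-7 + \left(- \frac{3}{2} + \left(V - V\right)\right)} = \frac{9 + \left(- \frac{3}{2} + 0\right)}{-7 + \left(- \frac{3}{2} + 0\right)} = \frac{9 - \frac{3}{2}}{-7 - \frac{3}{2}} = \frac{1}{- \frac{17}{2}} \cdot \frac{15}{2} = \left(- \frac{2}{17}\right) \frac{15}{2} = - \frac{15}{17}$)
$I{\left(168,b \right)} + \left(52 + 281\right)^{2} = - \frac{15}{17} + \left(52 + 281\right)^{2} = - \frac{15}{17} + 333^{2} = - \frac{15}{17} + 110889 = \frac{1885098}{17}$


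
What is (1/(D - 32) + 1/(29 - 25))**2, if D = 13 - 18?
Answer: 1089/21904 ≈ 0.049717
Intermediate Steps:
D = -5
(1/(D - 32) + 1/(29 - 25))**2 = (1/(-5 - 32) + 1/(29 - 25))**2 = (1/(-37) + 1/4)**2 = (-1/37 + 1/4)**2 = (33/148)**2 = 1089/21904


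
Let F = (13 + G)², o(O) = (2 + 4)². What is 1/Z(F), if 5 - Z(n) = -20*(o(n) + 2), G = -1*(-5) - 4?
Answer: 1/765 ≈ 0.0013072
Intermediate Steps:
o(O) = 36 (o(O) = 6² = 36)
G = 1 (G = 5 - 4 = 1)
F = 196 (F = (13 + 1)² = 14² = 196)
Z(n) = 765 (Z(n) = 5 - (-20)*(36 + 2) = 5 - (-20)*38 = 5 - 1*(-760) = 5 + 760 = 765)
1/Z(F) = 1/765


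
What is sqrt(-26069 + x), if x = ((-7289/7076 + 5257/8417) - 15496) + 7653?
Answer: I*sqrt(30073841636930890205)/29779346 ≈ 184.15*I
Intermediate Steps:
x = -467142974337/59558692 (x = ((-7289*1/7076 + 5257*(1/8417)) - 15496) + 7653 = ((-7289/7076 + 5257/8417) - 15496) + 7653 = (-24152981/59558692 - 15496) + 7653 = -922945644213/59558692 + 7653 = -467142974337/59558692 ≈ -7843.4)
sqrt(-26069 + x) = sqrt(-26069 - 467142974337/59558692) = sqrt(-2019778516085/59558692) = I*sqrt(30073841636930890205)/29779346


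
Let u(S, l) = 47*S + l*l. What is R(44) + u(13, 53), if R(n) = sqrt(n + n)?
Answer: 3420 + 2*sqrt(22) ≈ 3429.4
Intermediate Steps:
u(S, l) = l**2 + 47*S (u(S, l) = 47*S + l**2 = l**2 + 47*S)
R(n) = sqrt(2)*sqrt(n) (R(n) = sqrt(2*n) = sqrt(2)*sqrt(n))
R(44) + u(13, 53) = sqrt(2)*sqrt(44) + (53**2 + 47*13) = sqrt(2)*(2*sqrt(11)) + (2809 + 611) = 2*sqrt(22) + 3420 = 3420 + 2*sqrt(22)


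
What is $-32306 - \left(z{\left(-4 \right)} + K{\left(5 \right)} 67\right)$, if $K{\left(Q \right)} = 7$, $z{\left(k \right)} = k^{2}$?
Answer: $-32791$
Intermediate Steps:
$-32306 - \left(z{\left(-4 \right)} + K{\left(5 \right)} 67\right) = -32306 - \left(\left(-4\right)^{2} + 7 \cdot 67\right) = -32306 - \left(16 + 469\right) = -32306 - 485 = -32791$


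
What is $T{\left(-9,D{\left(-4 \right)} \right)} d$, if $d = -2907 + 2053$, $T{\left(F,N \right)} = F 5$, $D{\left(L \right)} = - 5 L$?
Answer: $38430$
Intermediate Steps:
$T{\left(F,N \right)} = 5 F$
$d = -854$
$T{\left(-9,D{\left(-4 \right)} \right)} d = 5 \left(-9\right) \left(-854\right) = \left(-45\right) \left(-854\right) = 38430$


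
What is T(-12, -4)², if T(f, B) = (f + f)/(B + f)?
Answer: 9/4 ≈ 2.2500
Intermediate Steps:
T(f, B) = 2*f/(B + f) (T(f, B) = (2*f)/(B + f) = 2*f/(B + f))
T(-12, -4)² = (2*(-12)/(-4 - 12))² = (2*(-12)/(-16))² = (2*(-12)*(-1/16))² = (3/2)² = 9/4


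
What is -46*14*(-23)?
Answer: 14812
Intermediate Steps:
-46*14*(-23) = -644*(-23) = 14812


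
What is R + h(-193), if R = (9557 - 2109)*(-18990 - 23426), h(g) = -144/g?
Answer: -60971472880/193 ≈ -3.1591e+8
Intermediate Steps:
R = -315914368 (R = 7448*(-42416) = -315914368)
R + h(-193) = -315914368 - 144/(-193) = -315914368 - 144*(-1/193) = -315914368 + 144/193 = -60971472880/193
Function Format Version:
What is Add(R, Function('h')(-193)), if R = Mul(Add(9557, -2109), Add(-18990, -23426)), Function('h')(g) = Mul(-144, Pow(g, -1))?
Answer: Rational(-60971472880, 193) ≈ -3.1591e+8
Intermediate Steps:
R = -315914368 (R = Mul(7448, -42416) = -315914368)
Add(R, Function('h')(-193)) = Add(-315914368, Mul(-144, Pow(-193, -1))) = Add(-315914368, Mul(-144, Rational(-1, 193))) = Add(-315914368, Rational(144, 193)) = Rational(-60971472880, 193)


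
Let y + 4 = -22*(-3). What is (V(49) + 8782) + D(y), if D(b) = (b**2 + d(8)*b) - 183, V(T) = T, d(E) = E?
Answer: 12988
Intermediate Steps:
y = 62 (y = -4 - 22*(-3) = -4 + 66 = 62)
D(b) = -183 + b**2 + 8*b (D(b) = (b**2 + 8*b) - 183 = -183 + b**2 + 8*b)
(V(49) + 8782) + D(y) = (49 + 8782) + (-183 + 62**2 + 8*62) = 8831 + (-183 + 3844 + 496) = 8831 + 4157 = 12988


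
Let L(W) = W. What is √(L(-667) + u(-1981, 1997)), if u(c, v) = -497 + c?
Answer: I*√3145 ≈ 56.08*I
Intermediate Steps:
√(L(-667) + u(-1981, 1997)) = √(-667 + (-497 - 1981)) = √(-667 - 2478) = √(-3145) = I*√3145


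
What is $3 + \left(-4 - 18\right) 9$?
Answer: $-195$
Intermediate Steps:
$3 + \left(-4 - 18\right) 9 = 3 - 198 = -195$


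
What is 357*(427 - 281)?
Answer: 52122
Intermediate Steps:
357*(427 - 281) = 357*146 = 52122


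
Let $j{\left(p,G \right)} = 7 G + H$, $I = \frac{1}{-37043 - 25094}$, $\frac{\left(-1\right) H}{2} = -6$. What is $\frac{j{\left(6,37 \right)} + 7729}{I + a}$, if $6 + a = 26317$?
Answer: $\frac{248548000}{817443303} \approx 0.30406$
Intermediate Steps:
$H = 12$ ($H = \left(-2\right) \left(-6\right) = 12$)
$a = 26311$ ($a = -6 + 26317 = 26311$)
$I = - \frac{1}{62137}$ ($I = \frac{1}{-62137} = - \frac{1}{62137} \approx -1.6093 \cdot 10^{-5}$)
$j{\left(p,G \right)} = 12 + 7 G$ ($j{\left(p,G \right)} = 7 G + 12 = 12 + 7 G$)
$\frac{j{\left(6,37 \right)} + 7729}{I + a} = \frac{\left(12 + 7 \cdot 37\right) + 7729}{- \frac{1}{62137} + 26311} = \frac{\left(12 + 259\right) + 7729}{\frac{1634886606}{62137}} = \left(271 + 7729\right) \frac{62137}{1634886606} = 8000 \cdot \frac{62137}{1634886606} = \frac{248548000}{817443303}$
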